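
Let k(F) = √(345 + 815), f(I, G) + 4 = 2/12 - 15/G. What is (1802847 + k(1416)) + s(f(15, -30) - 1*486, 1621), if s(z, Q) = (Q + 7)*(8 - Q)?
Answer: -823117 + 2*√290 ≈ -8.2308e+5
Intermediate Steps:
f(I, G) = -23/6 - 15/G (f(I, G) = -4 + (2/12 - 15/G) = -4 + (2*(1/12) - 15/G) = -4 + (⅙ - 15/G) = -23/6 - 15/G)
k(F) = 2*√290 (k(F) = √1160 = 2*√290)
s(z, Q) = (7 + Q)*(8 - Q)
(1802847 + k(1416)) + s(f(15, -30) - 1*486, 1621) = (1802847 + 2*√290) + (56 + 1621 - 1*1621²) = (1802847 + 2*√290) + (56 + 1621 - 1*2627641) = (1802847 + 2*√290) + (56 + 1621 - 2627641) = (1802847 + 2*√290) - 2625964 = -823117 + 2*√290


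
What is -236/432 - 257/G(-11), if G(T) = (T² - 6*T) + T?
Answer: -9535/4752 ≈ -2.0065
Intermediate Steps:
G(T) = T² - 5*T
-236/432 - 257/G(-11) = -236/432 - 257*(-1/(11*(-5 - 11))) = -236*1/432 - 257/((-11*(-16))) = -59/108 - 257/176 = -9535/4752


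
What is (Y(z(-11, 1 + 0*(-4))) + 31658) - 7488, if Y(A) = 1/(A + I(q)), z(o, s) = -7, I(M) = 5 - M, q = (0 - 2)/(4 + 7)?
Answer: 483389/20 ≈ 24169.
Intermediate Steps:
q = -2/11 ≈ -0.18182
Y(A) = 1/(57/11 + A) (Y(A) = 1/(A + (5 - 1*(-2/11))) = 1/(A + (5 + 2/11)) = 1/(A + 57/11) = 1/(57/11 + A))
(Y(z(-11, 1 + 0*(-4))) + 31658) - 7488 = (11/(57 + 11*(-7)) + 31658) - 7488 = (11/(57 - 77) + 31658) - 7488 = (11/(-20) + 31658) - 7488 = (11*(-1/20) + 31658) - 7488 = (-11/20 + 31658) - 7488 = 633149/20 - 7488 = 483389/20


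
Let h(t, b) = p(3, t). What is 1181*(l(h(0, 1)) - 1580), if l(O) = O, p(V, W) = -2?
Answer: -1868342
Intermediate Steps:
h(t, b) = -2
1181*(l(h(0, 1)) - 1580) = 1181*(-2 - 1580) = 1181*(-1582) = -1868342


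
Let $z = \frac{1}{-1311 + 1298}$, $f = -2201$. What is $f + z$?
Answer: $- \frac{28614}{13} \approx -2201.1$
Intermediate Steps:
$z = - \frac{1}{13}$ ($z = \frac{1}{-13} = - \frac{1}{13} \approx -0.076923$)
$f + z = -2201 - \frac{1}{13} = - \frac{28614}{13}$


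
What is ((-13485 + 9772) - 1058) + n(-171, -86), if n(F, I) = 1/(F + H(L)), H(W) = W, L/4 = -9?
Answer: -987598/207 ≈ -4771.0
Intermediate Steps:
L = -36 (L = 4*(-9) = -36)
n(F, I) = 1/(-36 + F) (n(F, I) = 1/(F - 36) = 1/(-36 + F))
((-13485 + 9772) - 1058) + n(-171, -86) = ((-13485 + 9772) - 1058) + 1/(-36 - 171) = (-3713 - 1058) + 1/(-207) = -4771 - 1/207 = -987598/207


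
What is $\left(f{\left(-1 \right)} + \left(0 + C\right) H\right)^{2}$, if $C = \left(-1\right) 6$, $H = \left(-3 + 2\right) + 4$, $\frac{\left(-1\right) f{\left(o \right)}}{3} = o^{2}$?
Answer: $441$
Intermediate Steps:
$f{\left(o \right)} = - 3 o^{2}$
$H = 3$ ($H = -1 + 4 = 3$)
$C = -6$
$\left(f{\left(-1 \right)} + \left(0 + C\right) H\right)^{2} = \left(- 3 \left(-1\right)^{2} + \left(0 - 6\right) 3\right)^{2} = \left(\left(-3\right) 1 - 18\right)^{2} = \left(-3 - 18\right)^{2} = \left(-21\right)^{2} = 441$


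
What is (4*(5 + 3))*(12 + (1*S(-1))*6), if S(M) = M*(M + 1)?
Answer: 384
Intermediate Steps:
S(M) = M*(1 + M)
(4*(5 + 3))*(12 + (1*S(-1))*6) = (4*(5 + 3))*(12 + (1*(-(1 - 1)))*6) = (4*8)*(12 + (1*(-1*0))*6) = 32*(12 + (1*0)*6) = 32*(12 + 0*6) = 32*(12 + 0) = 32*12 = 384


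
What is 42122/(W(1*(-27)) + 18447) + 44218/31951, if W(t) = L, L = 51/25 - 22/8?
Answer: 216149807322/58937741179 ≈ 3.6674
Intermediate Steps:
L = -71/100 (L = 51*(1/25) - 22*⅛ = 51/25 - 11/4 = -71/100 ≈ -0.71000)
W(t) = -71/100
42122/(W(1*(-27)) + 18447) + 44218/31951 = 42122/(-71/100 + 18447) + 44218/31951 = 42122/(1844629/100) + 44218*(1/31951) = 42122*(100/1844629) + 44218/31951 = 4212200/1844629 + 44218/31951 = 216149807322/58937741179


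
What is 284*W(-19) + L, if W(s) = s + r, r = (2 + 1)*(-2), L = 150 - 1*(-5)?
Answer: -6945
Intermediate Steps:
L = 155 (L = 150 + 5 = 155)
r = -6 (r = 3*(-2) = -6)
W(s) = -6 + s (W(s) = s - 6 = -6 + s)
284*W(-19) + L = 284*(-6 - 19) + 155 = 284*(-25) + 155 = -7100 + 155 = -6945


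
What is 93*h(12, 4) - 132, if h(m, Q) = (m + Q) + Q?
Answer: 1728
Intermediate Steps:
h(m, Q) = m + 2*Q (h(m, Q) = (Q + m) + Q = m + 2*Q)
93*h(12, 4) - 132 = 93*(12 + 2*4) - 132 = 93*(12 + 8) - 132 = 93*20 - 132 = 1860 - 132 = 1728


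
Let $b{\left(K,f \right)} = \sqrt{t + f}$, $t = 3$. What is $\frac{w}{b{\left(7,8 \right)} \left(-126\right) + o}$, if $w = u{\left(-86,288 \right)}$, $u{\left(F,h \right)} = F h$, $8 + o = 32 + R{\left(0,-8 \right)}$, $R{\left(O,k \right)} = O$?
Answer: $\frac{16512}{4835} + \frac{86688 \sqrt{11}}{4835} \approx 62.88$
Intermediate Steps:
$b{\left(K,f \right)} = \sqrt{3 + f}$
$o = 24$ ($o = -8 + \left(32 + 0\right) = -8 + 32 = 24$)
$w = -24768$ ($w = \left(-86\right) 288 = -24768$)
$\frac{w}{b{\left(7,8 \right)} \left(-126\right) + o} = - \frac{24768}{\sqrt{3 + 8} \left(-126\right) + 24} = - \frac{24768}{\sqrt{11} \left(-126\right) + 24} = - \frac{24768}{- 126 \sqrt{11} + 24} = - \frac{24768}{24 - 126 \sqrt{11}}$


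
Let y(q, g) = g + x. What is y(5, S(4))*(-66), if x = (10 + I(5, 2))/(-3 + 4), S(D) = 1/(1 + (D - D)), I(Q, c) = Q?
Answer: -1056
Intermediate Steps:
S(D) = 1 (S(D) = 1/(1 + 0) = 1/1 = 1)
x = 15 (x = (10 + 5)/(-3 + 4) = 15/1 = 15*1 = 15)
y(q, g) = 15 + g (y(q, g) = g + 15 = 15 + g)
y(5, S(4))*(-66) = (15 + 1)*(-66) = 16*(-66) = -1056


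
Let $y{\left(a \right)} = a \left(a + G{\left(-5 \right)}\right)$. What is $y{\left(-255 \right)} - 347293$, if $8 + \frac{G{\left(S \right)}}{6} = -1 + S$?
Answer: $-260848$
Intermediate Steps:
$G{\left(S \right)} = -54 + 6 S$ ($G{\left(S \right)} = -48 + 6 \left(-1 + S\right) = -48 + \left(-6 + 6 S\right) = -54 + 6 S$)
$y{\left(a \right)} = a \left(-84 + a\right)$ ($y{\left(a \right)} = a \left(a + \left(-54 + 6 \left(-5\right)\right)\right) = a \left(a - 84\right) = a \left(-84 + a\right)$)
$y{\left(-255 \right)} - 347293 = - 255 \left(-84 - 255\right) - 347293 = \left(-255\right) \left(-339\right) - 347293 = 86445 - 347293 = -260848$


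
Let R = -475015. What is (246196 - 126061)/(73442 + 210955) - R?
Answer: 45030987030/94799 ≈ 4.7502e+5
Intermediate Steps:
(246196 - 126061)/(73442 + 210955) - R = (246196 - 126061)/(73442 + 210955) - 1*(-475015) = 120135/284397 + 475015 = 120135*(1/284397) + 475015 = 40045/94799 + 475015 = 45030987030/94799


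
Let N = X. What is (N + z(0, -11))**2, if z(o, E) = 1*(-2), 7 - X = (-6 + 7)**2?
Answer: 16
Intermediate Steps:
X = 6 (X = 7 - (-6 + 7)**2 = 7 - 1*1**2 = 7 - 1*1 = 7 - 1 = 6)
z(o, E) = -2
N = 6
(N + z(0, -11))**2 = (6 - 2)**2 = 4**2 = 16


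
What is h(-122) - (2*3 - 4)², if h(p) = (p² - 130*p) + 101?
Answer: 30841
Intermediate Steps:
h(p) = 101 + p² - 130*p
h(-122) - (2*3 - 4)² = (101 + (-122)² - 130*(-122)) - (2*3 - 4)² = (101 + 14884 + 15860) - (6 - 4)² = 30845 - 1*2² = 30845 - 1*4 = 30845 - 4 = 30841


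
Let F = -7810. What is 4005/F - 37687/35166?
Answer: -21758765/13732323 ≈ -1.5845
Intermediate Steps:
4005/F - 37687/35166 = 4005/(-7810) - 37687/35166 = 4005*(-1/7810) - 37687*1/35166 = -801/1562 - 37687/35166 = -21758765/13732323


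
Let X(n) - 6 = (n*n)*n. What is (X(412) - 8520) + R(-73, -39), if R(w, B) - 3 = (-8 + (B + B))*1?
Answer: 69925931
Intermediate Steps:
R(w, B) = -5 + 2*B (R(w, B) = 3 + (-8 + (B + B))*1 = 3 + (-8 + 2*B)*1 = 3 + (-8 + 2*B) = -5 + 2*B)
X(n) = 6 + n³ (X(n) = 6 + (n*n)*n = 6 + n²*n = 6 + n³)
(X(412) - 8520) + R(-73, -39) = ((6 + 412³) - 8520) + (-5 + 2*(-39)) = ((6 + 69934528) - 8520) + (-5 - 78) = (69934534 - 8520) - 83 = 69926014 - 83 = 69925931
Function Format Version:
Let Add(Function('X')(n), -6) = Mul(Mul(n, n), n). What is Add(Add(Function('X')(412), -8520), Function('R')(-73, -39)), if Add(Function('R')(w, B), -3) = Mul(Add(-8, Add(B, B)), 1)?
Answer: 69925931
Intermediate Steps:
Function('R')(w, B) = Add(-5, Mul(2, B)) (Function('R')(w, B) = Add(3, Mul(Add(-8, Add(B, B)), 1)) = Add(3, Mul(Add(-8, Mul(2, B)), 1)) = Add(3, Add(-8, Mul(2, B))) = Add(-5, Mul(2, B)))
Function('X')(n) = Add(6, Pow(n, 3)) (Function('X')(n) = Add(6, Mul(Mul(n, n), n)) = Add(6, Mul(Pow(n, 2), n)) = Add(6, Pow(n, 3)))
Add(Add(Function('X')(412), -8520), Function('R')(-73, -39)) = Add(Add(Add(6, Pow(412, 3)), -8520), Add(-5, Mul(2, -39))) = Add(Add(Add(6, 69934528), -8520), Add(-5, -78)) = Add(Add(69934534, -8520), -83) = Add(69926014, -83) = 69925931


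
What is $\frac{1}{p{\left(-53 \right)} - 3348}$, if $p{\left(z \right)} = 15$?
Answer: $- \frac{1}{3333} \approx -0.00030003$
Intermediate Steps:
$\frac{1}{p{\left(-53 \right)} - 3348} = \frac{1}{15 - 3348} = \frac{1}{-3333} = - \frac{1}{3333}$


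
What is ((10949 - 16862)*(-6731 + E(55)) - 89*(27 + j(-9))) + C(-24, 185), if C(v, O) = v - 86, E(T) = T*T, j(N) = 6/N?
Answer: 65733373/3 ≈ 2.1911e+7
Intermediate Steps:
E(T) = T**2
C(v, O) = -86 + v
((10949 - 16862)*(-6731 + E(55)) - 89*(27 + j(-9))) + C(-24, 185) = ((10949 - 16862)*(-6731 + 55**2) - 89*(27 + 6/(-9))) + (-86 - 24) = (-5913*(-6731 + 3025) - 89*(27 + 6*(-1/9))) - 110 = (-5913*(-3706) - 89*(27 - 2/3)) - 110 = (21913578 - 89*79/3) - 110 = (21913578 - 7031/3) - 110 = 65733703/3 - 110 = 65733373/3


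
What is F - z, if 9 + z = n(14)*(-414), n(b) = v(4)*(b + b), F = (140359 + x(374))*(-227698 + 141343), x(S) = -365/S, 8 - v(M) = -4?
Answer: -4533058792593/374 ≈ -1.2120e+10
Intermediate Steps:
v(M) = 12 (v(M) = 8 - 1*(-4) = 8 + 4 = 12)
F = -4533110820855/374 (F = (140359 - 365/374)*(-227698 + 141343) = (140359 - 365*1/374)*(-86355) = (140359 - 365/374)*(-86355) = (52493901/374)*(-86355) = -4533110820855/374 ≈ -1.2121e+10)
n(b) = 24*b (n(b) = 12*(b + b) = 12*(2*b) = 24*b)
z = -139113 (z = -9 + (24*14)*(-414) = -9 + 336*(-414) = -9 - 139104 = -139113)
F - z = -4533110820855/374 - 1*(-139113) = -4533110820855/374 + 139113 = -4533058792593/374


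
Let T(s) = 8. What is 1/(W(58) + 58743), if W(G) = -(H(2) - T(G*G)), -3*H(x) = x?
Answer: 3/176255 ≈ 1.7021e-5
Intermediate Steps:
H(x) = -x/3
W(G) = 26/3 (W(G) = -(-⅓*2 - 1*8) = -(-⅔ - 8) = -1*(-26/3) = 26/3)
1/(W(58) + 58743) = 1/(26/3 + 58743) = 1/(176255/3) = 3/176255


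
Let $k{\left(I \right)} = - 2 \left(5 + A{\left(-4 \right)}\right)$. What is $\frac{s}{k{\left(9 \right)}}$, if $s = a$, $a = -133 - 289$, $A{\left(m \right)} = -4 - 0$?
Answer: $211$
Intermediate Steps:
$A{\left(m \right)} = -4$ ($A{\left(m \right)} = -4 + 0 = -4$)
$k{\left(I \right)} = -2$ ($k{\left(I \right)} = - 2 \left(5 - 4\right) = \left(-2\right) 1 = -2$)
$a = -422$ ($a = -133 - 289 = -422$)
$s = -422$
$\frac{s}{k{\left(9 \right)}} = - \frac{422}{-2} = \left(-422\right) \left(- \frac{1}{2}\right) = 211$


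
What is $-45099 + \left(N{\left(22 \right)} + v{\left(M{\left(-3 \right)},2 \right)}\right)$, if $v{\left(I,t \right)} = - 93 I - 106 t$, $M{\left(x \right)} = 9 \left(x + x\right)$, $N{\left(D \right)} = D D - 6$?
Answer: $-39811$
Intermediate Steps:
$N{\left(D \right)} = -6 + D^{2}$ ($N{\left(D \right)} = D^{2} - 6 = -6 + D^{2}$)
$M{\left(x \right)} = 18 x$ ($M{\left(x \right)} = 9 \cdot 2 x = 18 x$)
$v{\left(I,t \right)} = - 106 t - 93 I$
$-45099 + \left(N{\left(22 \right)} + v{\left(M{\left(-3 \right)},2 \right)}\right) = -45099 - \left(218 - 484 + 93 \cdot 18 \left(-3\right)\right) = -45099 + \left(\left(-6 + 484\right) - -4810\right) = -45099 + \left(478 + \left(-212 + 5022\right)\right) = -45099 + \left(478 + 4810\right) = -45099 + 5288 = -39811$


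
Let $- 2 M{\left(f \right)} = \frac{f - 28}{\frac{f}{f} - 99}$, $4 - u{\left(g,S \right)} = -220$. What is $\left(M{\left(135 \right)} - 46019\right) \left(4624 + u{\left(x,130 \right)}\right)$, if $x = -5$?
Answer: $- \frac{10931775804}{49} \approx -2.231 \cdot 10^{8}$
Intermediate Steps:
$u{\left(g,S \right)} = 224$ ($u{\left(g,S \right)} = 4 - -220 = 4 + 220 = 224$)
$M{\left(f \right)} = - \frac{1}{7} + \frac{f}{196}$ ($M{\left(f \right)} = - \frac{\left(f - 28\right) \frac{1}{\frac{f}{f} - 99}}{2} = - \frac{\left(-28 + f\right) \frac{1}{1 - 99}}{2} = - \frac{\left(-28 + f\right) \frac{1}{-98}}{2} = - \frac{\left(-28 + f\right) \left(- \frac{1}{98}\right)}{2} = - \frac{\frac{2}{7} - \frac{f}{98}}{2} = - \frac{1}{7} + \frac{f}{196}$)
$\left(M{\left(135 \right)} - 46019\right) \left(4624 + u{\left(x,130 \right)}\right) = \left(\left(- \frac{1}{7} + \frac{1}{196} \cdot 135\right) - 46019\right) \left(4624 + 224\right) = \left(\left(- \frac{1}{7} + \frac{135}{196}\right) - 46019\right) 4848 = \left(\frac{107}{196} - 46019\right) 4848 = \left(- \frac{9019617}{196}\right) 4848 = - \frac{10931775804}{49}$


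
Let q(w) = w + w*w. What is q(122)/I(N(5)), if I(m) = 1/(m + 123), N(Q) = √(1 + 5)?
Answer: 1845738 + 15006*√6 ≈ 1.8825e+6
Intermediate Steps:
N(Q) = √6
q(w) = w + w²
I(m) = 1/(123 + m)
q(122)/I(N(5)) = (122*(1 + 122))/(1/(123 + √6)) = (122*123)*(123 + √6) = 15006*(123 + √6) = 1845738 + 15006*√6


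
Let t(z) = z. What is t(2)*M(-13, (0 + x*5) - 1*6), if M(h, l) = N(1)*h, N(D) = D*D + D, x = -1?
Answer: -52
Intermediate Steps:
N(D) = D + D² (N(D) = D² + D = D + D²)
M(h, l) = 2*h (M(h, l) = (1*(1 + 1))*h = (1*2)*h = 2*h)
t(2)*M(-13, (0 + x*5) - 1*6) = 2*(2*(-13)) = 2*(-26) = -52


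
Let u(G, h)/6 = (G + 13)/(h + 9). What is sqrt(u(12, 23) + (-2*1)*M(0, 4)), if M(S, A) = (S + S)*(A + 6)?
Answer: 5*sqrt(3)/4 ≈ 2.1651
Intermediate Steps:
M(S, A) = 2*S*(6 + A) (M(S, A) = (2*S)*(6 + A) = 2*S*(6 + A))
u(G, h) = 6*(13 + G)/(9 + h) (u(G, h) = 6*((G + 13)/(h + 9)) = 6*((13 + G)/(9 + h)) = 6*(13 + G)/(9 + h))
sqrt(u(12, 23) + (-2*1)*M(0, 4)) = sqrt(6*(13 + 12)/(9 + 23) + (-2*1)*(2*0*(6 + 4))) = sqrt(6*25/32 - 4*0*10) = sqrt(6*(1/32)*25 - 2*0) = sqrt(75/16 + 0) = sqrt(75/16) = 5*sqrt(3)/4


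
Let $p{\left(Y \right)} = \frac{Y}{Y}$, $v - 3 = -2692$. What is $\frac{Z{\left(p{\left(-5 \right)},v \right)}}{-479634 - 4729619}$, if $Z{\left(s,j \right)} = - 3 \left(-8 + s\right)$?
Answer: $- \frac{3}{744179} \approx -4.0313 \cdot 10^{-6}$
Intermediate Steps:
$v = -2689$ ($v = 3 - 2692 = -2689$)
$p{\left(Y \right)} = 1$
$Z{\left(s,j \right)} = 24 - 3 s$
$\frac{Z{\left(p{\left(-5 \right)},v \right)}}{-479634 - 4729619} = \frac{24 - 3}{-479634 - 4729619} = \frac{24 - 3}{-5209253} = 21 \left(- \frac{1}{5209253}\right) = - \frac{3}{744179}$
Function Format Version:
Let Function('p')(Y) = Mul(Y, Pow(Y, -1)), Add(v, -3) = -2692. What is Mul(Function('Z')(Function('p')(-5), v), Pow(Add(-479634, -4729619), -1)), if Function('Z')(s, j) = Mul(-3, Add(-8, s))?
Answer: Rational(-3, 744179) ≈ -4.0313e-6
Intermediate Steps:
v = -2689 (v = Add(3, -2692) = -2689)
Function('p')(Y) = 1
Function('Z')(s, j) = Add(24, Mul(-3, s))
Mul(Function('Z')(Function('p')(-5), v), Pow(Add(-479634, -4729619), -1)) = Mul(Add(24, Mul(-3, 1)), Pow(Add(-479634, -4729619), -1)) = Mul(Add(24, -3), Pow(-5209253, -1)) = Mul(21, Rational(-1, 5209253)) = Rational(-3, 744179)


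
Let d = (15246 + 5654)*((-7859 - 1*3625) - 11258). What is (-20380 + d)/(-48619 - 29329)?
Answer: 118832045/19487 ≈ 6098.0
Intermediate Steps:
d = -475307800 (d = 20900*((-7859 - 3625) - 11258) = 20900*(-11484 - 11258) = 20900*(-22742) = -475307800)
(-20380 + d)/(-48619 - 29329) = (-20380 - 475307800)/(-48619 - 29329) = -475328180/(-77948) = -475328180*(-1/77948) = 118832045/19487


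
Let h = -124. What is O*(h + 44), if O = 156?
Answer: -12480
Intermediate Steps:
O*(h + 44) = 156*(-124 + 44) = 156*(-80) = -12480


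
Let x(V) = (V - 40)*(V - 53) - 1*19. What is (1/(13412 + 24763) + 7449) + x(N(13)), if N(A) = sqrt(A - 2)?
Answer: 364991176/38175 - 93*sqrt(11) ≈ 9252.5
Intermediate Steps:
N(A) = sqrt(-2 + A)
x(V) = -19 + (-53 + V)*(-40 + V) (x(V) = (-40 + V)*(-53 + V) - 19 = (-53 + V)*(-40 + V) - 19 = -19 + (-53 + V)*(-40 + V))
(1/(13412 + 24763) + 7449) + x(N(13)) = (1/(13412 + 24763) + 7449) + (2101 + (sqrt(-2 + 13))**2 - 93*sqrt(-2 + 13)) = (1/38175 + 7449) + (2101 + (sqrt(11))**2 - 93*sqrt(11)) = (1/38175 + 7449) + (2101 + 11 - 93*sqrt(11)) = 284365576/38175 + (2112 - 93*sqrt(11)) = 364991176/38175 - 93*sqrt(11)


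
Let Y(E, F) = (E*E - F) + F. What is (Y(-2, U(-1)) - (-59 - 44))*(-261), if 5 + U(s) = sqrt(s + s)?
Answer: -27927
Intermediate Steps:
U(s) = -5 + sqrt(2)*sqrt(s) (U(s) = -5 + sqrt(s + s) = -5 + sqrt(2*s) = -5 + sqrt(2)*sqrt(s))
Y(E, F) = E**2 (Y(E, F) = (E**2 - F) + F = E**2)
(Y(-2, U(-1)) - (-59 - 44))*(-261) = ((-2)**2 - (-59 - 44))*(-261) = (4 - 1*(-103))*(-261) = (4 + 103)*(-261) = 107*(-261) = -27927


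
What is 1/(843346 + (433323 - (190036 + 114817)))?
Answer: 1/971816 ≈ 1.0290e-6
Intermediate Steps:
1/(843346 + (433323 - (190036 + 114817))) = 1/(843346 + (433323 - 1*304853)) = 1/(843346 + (433323 - 304853)) = 1/(843346 + 128470) = 1/971816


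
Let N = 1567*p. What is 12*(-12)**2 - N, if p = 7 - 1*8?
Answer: 3295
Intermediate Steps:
p = -1 (p = 7 - 8 = -1)
N = -1567 (N = 1567*(-1) = -1567)
12*(-12)**2 - N = 12*(-12)**2 - 1*(-1567) = 12*144 + 1567 = 1728 + 1567 = 3295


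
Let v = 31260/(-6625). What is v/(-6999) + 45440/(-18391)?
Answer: -2649564852/1072655075 ≈ -2.4701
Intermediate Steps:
v = -6252/1325 (v = 31260*(-1/6625) = -6252/1325 ≈ -4.7185)
v/(-6999) + 45440/(-18391) = -6252/1325/(-6999) + 45440/(-18391) = -6252/1325*(-1/6999) + 45440*(-1/18391) = 2084/3091225 - 45440/18391 = -2649564852/1072655075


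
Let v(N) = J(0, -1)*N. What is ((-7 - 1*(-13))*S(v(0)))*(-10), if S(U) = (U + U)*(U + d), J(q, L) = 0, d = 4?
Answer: 0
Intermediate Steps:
v(N) = 0 (v(N) = 0*N = 0)
S(U) = 2*U*(4 + U) (S(U) = (U + U)*(U + 4) = (2*U)*(4 + U) = 2*U*(4 + U))
((-7 - 1*(-13))*S(v(0)))*(-10) = ((-7 - 1*(-13))*(2*0*(4 + 0)))*(-10) = ((-7 + 13)*(2*0*4))*(-10) = (6*0)*(-10) = 0*(-10) = 0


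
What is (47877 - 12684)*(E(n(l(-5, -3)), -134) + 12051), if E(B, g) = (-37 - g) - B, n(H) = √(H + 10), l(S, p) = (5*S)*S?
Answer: 427524564 - 105579*√15 ≈ 4.2712e+8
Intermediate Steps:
l(S, p) = 5*S²
n(H) = √(10 + H)
E(B, g) = -37 - B - g
(47877 - 12684)*(E(n(l(-5, -3)), -134) + 12051) = (47877 - 12684)*((-37 - √(10 + 5*(-5)²) - 1*(-134)) + 12051) = 35193*((-37 - √(10 + 5*25) + 134) + 12051) = 35193*((-37 - √(10 + 125) + 134) + 12051) = 35193*((-37 - √135 + 134) + 12051) = 35193*((-37 - 3*√15 + 134) + 12051) = 35193*((97 - 3*√15) + 12051) = 35193*(12148 - 3*√15) = 427524564 - 105579*√15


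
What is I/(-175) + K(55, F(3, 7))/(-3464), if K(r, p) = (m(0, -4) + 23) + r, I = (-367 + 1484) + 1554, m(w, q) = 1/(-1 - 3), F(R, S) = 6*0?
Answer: -37063801/2424800 ≈ -15.285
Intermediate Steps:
F(R, S) = 0
m(w, q) = -¼ (m(w, q) = 1/(-4) = -¼)
I = 2671 (I = 1117 + 1554 = 2671)
K(r, p) = 91/4 + r (K(r, p) = (-¼ + 23) + r = 91/4 + r)
I/(-175) + K(55, F(3, 7))/(-3464) = 2671/(-175) + (91/4 + 55)/(-3464) = 2671*(-1/175) + (311/4)*(-1/3464) = -2671/175 - 311/13856 = -37063801/2424800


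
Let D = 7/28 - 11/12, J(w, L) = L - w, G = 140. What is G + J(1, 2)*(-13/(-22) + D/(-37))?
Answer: 343367/2442 ≈ 140.61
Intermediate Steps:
D = -⅔ (D = 7*(1/28) - 11*1/12 = ¼ - 11/12 = -⅔ ≈ -0.66667)
G + J(1, 2)*(-13/(-22) + D/(-37)) = 140 + (2 - 1*1)*(-13/(-22) - ⅔/(-37)) = 140 + (2 - 1)*(-13*(-1/22) - ⅔*(-1/37)) = 140 + 1*(13/22 + 2/111) = 140 + 1*(1487/2442) = 140 + 1487/2442 = 343367/2442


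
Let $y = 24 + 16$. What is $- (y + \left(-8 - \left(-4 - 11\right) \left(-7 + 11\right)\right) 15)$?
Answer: $-820$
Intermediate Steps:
$y = 40$
$- (y + \left(-8 - \left(-4 - 11\right) \left(-7 + 11\right)\right) 15) = - (40 + \left(-8 - \left(-4 - 11\right) \left(-7 + 11\right)\right) 15) = - (40 + \left(-8 - \left(-15\right) 4\right) 15) = - (40 + \left(-8 - -60\right) 15) = - (40 + \left(-8 + 60\right) 15) = - (40 + 52 \cdot 15) = - (40 + 780) = \left(-1\right) 820 = -820$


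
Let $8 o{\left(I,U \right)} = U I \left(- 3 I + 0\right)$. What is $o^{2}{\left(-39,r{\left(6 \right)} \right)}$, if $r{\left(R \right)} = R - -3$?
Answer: $\frac{1686498489}{64} \approx 2.6352 \cdot 10^{7}$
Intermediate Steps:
$r{\left(R \right)} = 3 + R$ ($r{\left(R \right)} = R + 3 = 3 + R$)
$o{\left(I,U \right)} = - \frac{3 U I^{2}}{8}$ ($o{\left(I,U \right)} = \frac{U I \left(- 3 I + 0\right)}{8} = \frac{I U \left(- 3 I\right)}{8} = \frac{\left(-3\right) U I^{2}}{8} = - \frac{3 U I^{2}}{8}$)
$o^{2}{\left(-39,r{\left(6 \right)} \right)} = \left(- \frac{3 \left(3 + 6\right) \left(-39\right)^{2}}{8}\right)^{2} = \left(\left(- \frac{3}{8}\right) 9 \cdot 1521\right)^{2} = \left(- \frac{41067}{8}\right)^{2} = \frac{1686498489}{64}$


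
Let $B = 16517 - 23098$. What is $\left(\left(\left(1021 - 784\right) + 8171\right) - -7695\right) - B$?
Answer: $22684$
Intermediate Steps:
$B = -6581$
$\left(\left(\left(1021 - 784\right) + 8171\right) - -7695\right) - B = \left(\left(\left(1021 - 784\right) + 8171\right) - -7695\right) - -6581 = \left(\left(237 + 8171\right) + 7695\right) + 6581 = \left(8408 + 7695\right) + 6581 = 16103 + 6581 = 22684$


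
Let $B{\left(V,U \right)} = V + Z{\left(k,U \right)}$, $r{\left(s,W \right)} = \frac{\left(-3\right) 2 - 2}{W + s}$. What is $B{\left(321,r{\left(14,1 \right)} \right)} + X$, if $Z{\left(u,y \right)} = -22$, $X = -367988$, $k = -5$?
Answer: $-367689$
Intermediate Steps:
$r{\left(s,W \right)} = - \frac{8}{W + s}$ ($r{\left(s,W \right)} = \frac{-6 - 2}{W + s} = - \frac{8}{W + s}$)
$B{\left(V,U \right)} = -22 + V$ ($B{\left(V,U \right)} = V - 22 = -22 + V$)
$B{\left(321,r{\left(14,1 \right)} \right)} + X = \left(-22 + 321\right) - 367988 = 299 - 367988 = -367689$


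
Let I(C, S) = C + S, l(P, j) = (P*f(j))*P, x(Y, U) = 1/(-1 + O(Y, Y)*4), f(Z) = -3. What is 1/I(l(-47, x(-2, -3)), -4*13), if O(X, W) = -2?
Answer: -1/6679 ≈ -0.00014972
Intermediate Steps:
x(Y, U) = -⅑ (x(Y, U) = 1/(-1 - 2*4) = 1/(-1 - 8) = 1/(-9) = -⅑)
l(P, j) = -3*P² (l(P, j) = (P*(-3))*P = (-3*P)*P = -3*P²)
1/I(l(-47, x(-2, -3)), -4*13) = 1/(-3*(-47)² - 4*13) = 1/(-3*2209 - 52) = 1/(-6627 - 52) = 1/(-6679) = -1/6679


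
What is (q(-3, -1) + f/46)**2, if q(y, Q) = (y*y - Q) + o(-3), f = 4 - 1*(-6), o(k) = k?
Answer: 27556/529 ≈ 52.091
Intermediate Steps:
f = 10 (f = 4 + 6 = 10)
q(y, Q) = -3 + y**2 - Q (q(y, Q) = (y*y - Q) - 3 = (y**2 - Q) - 3 = -3 + y**2 - Q)
(q(-3, -1) + f/46)**2 = ((-3 + (-3)**2 - 1*(-1)) + 10/46)**2 = ((-3 + 9 + 1) + 10*(1/46))**2 = (7 + 5/23)**2 = (166/23)**2 = 27556/529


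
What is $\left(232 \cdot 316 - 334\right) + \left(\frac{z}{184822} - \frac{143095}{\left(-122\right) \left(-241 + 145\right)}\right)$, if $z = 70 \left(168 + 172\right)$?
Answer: $\frac{78972291968851}{1082317632} \approx 72966.0$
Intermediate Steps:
$z = 23800$ ($z = 70 \cdot 340 = 23800$)
$\left(232 \cdot 316 - 334\right) + \left(\frac{z}{184822} - \frac{143095}{\left(-122\right) \left(-241 + 145\right)}\right) = \left(232 \cdot 316 - 334\right) + \left(\frac{23800}{184822} - \frac{143095}{\left(-122\right) \left(-241 + 145\right)}\right) = \left(73312 - 334\right) + \left(23800 \cdot \frac{1}{184822} - \frac{143095}{\left(-122\right) \left(-96\right)}\right) = 72978 + \left(\frac{11900}{92411} - \frac{143095}{11712}\right) = 72978 - \frac{13084179245}{1082317632} = \frac{78972291968851}{1082317632}$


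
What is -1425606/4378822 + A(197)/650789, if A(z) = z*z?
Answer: -54130785724/203549227897 ≈ -0.26593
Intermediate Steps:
A(z) = z²
-1425606/4378822 + A(197)/650789 = -1425606/4378822 + 197²/650789 = -1425606*1/4378822 + 38809*(1/650789) = -101829/312773 + 38809/650789 = -54130785724/203549227897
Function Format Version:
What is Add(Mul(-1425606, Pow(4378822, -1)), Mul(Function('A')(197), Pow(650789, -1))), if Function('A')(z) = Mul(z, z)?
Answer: Rational(-54130785724, 203549227897) ≈ -0.26593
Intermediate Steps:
Function('A')(z) = Pow(z, 2)
Add(Mul(-1425606, Pow(4378822, -1)), Mul(Function('A')(197), Pow(650789, -1))) = Add(Mul(-1425606, Pow(4378822, -1)), Mul(Pow(197, 2), Pow(650789, -1))) = Add(Mul(-1425606, Rational(1, 4378822)), Mul(38809, Rational(1, 650789))) = Add(Rational(-101829, 312773), Rational(38809, 650789)) = Rational(-54130785724, 203549227897)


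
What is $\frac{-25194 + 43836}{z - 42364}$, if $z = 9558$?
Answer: $- \frac{9321}{16403} \approx -0.56825$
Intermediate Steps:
$\frac{-25194 + 43836}{z - 42364} = \frac{-25194 + 43836}{9558 - 42364} = \frac{18642}{-32806} = 18642 \left(- \frac{1}{32806}\right) = - \frac{9321}{16403}$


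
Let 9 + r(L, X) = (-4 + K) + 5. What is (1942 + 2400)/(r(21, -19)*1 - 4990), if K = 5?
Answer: -4342/4993 ≈ -0.86962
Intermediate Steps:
r(L, X) = -3 (r(L, X) = -9 + ((-4 + 5) + 5) = -9 + (1 + 5) = -9 + 6 = -3)
(1942 + 2400)/(r(21, -19)*1 - 4990) = (1942 + 2400)/(-3*1 - 4990) = 4342/(-3 - 4990) = 4342/(-4993) = 4342*(-1/4993) = -4342/4993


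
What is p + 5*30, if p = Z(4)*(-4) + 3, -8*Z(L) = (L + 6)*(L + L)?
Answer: 193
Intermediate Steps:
Z(L) = -L*(6 + L)/4 (Z(L) = -(L + 6)*(L + L)/8 = -(6 + L)*2*L/8 = -L*(6 + L)/4)
p = 43 (p = -¼*4*(6 + 4)*(-4) + 3 = -¼*4*10*(-4) + 3 = -10*(-4) + 3 = 40 + 3 = 43)
p + 5*30 = 43 + 5*30 = 43 + 150 = 193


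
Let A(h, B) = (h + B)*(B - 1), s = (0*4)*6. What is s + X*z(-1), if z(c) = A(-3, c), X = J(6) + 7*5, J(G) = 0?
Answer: 280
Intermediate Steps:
s = 0 (s = 0*6 = 0)
A(h, B) = (-1 + B)*(B + h) (A(h, B) = (B + h)*(-1 + B) = (-1 + B)*(B + h))
X = 35 (X = 0 + 7*5 = 0 + 35 = 35)
z(c) = 3 + c² - 4*c (z(c) = c² - c - 1*(-3) + c*(-3) = c² - c + 3 - 3*c = 3 + c² - 4*c)
s + X*z(-1) = 0 + 35*(3 + (-1)² - 4*(-1)) = 0 + 35*(3 + 1 + 4) = 0 + 35*8 = 0 + 280 = 280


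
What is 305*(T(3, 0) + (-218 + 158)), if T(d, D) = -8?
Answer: -20740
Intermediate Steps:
305*(T(3, 0) + (-218 + 158)) = 305*(-8 + (-218 + 158)) = 305*(-8 - 60) = 305*(-68) = -20740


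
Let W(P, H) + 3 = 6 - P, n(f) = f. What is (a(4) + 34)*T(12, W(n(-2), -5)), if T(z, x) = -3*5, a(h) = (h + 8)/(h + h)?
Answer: -1065/2 ≈ -532.50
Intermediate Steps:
a(h) = (8 + h)/(2*h) (a(h) = (8 + h)/((2*h)) = (8 + h)*(1/(2*h)) = (8 + h)/(2*h))
W(P, H) = 3 - P (W(P, H) = -3 + (6 - P) = 3 - P)
T(z, x) = -15
(a(4) + 34)*T(12, W(n(-2), -5)) = ((½)*(8 + 4)/4 + 34)*(-15) = ((½)*(¼)*12 + 34)*(-15) = (3/2 + 34)*(-15) = (71/2)*(-15) = -1065/2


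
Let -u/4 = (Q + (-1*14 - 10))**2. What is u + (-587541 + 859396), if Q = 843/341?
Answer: 31396010131/116281 ≈ 2.7000e+5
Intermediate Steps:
Q = 843/341 (Q = 843*(1/341) = 843/341 ≈ 2.4721)
u = -215561124/116281 (u = -4*(843/341 + (-1*14 - 10))**2 = -4*(843/341 + (-14 - 10))**2 = -4*(843/341 - 24)**2 = -4*(-7341/341)**2 = -4*53890281/116281 = -215561124/116281 ≈ -1853.8)
u + (-587541 + 859396) = -215561124/116281 + (-587541 + 859396) = -215561124/116281 + 271855 = 31396010131/116281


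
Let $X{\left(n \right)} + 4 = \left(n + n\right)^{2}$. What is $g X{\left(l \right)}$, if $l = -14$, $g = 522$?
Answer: $407160$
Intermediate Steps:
$X{\left(n \right)} = -4 + 4 n^{2}$ ($X{\left(n \right)} = -4 + \left(n + n\right)^{2} = -4 + \left(2 n\right)^{2} = -4 + 4 n^{2}$)
$g X{\left(l \right)} = 522 \left(-4 + 4 \left(-14\right)^{2}\right) = 522 \left(-4 + 4 \cdot 196\right) = 522 \left(-4 + 784\right) = 522 \cdot 780 = 407160$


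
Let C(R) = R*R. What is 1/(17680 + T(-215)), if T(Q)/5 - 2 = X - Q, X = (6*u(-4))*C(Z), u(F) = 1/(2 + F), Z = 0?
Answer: 1/18765 ≈ 5.3291e-5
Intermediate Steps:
C(R) = R²
X = 0 (X = (6/(2 - 4))*0² = (6/(-2))*0 = (6*(-½))*0 = -3*0 = 0)
T(Q) = 10 - 5*Q (T(Q) = 10 + 5*(0 - Q) = 10 + 5*(-Q) = 10 - 5*Q)
1/(17680 + T(-215)) = 1/(17680 + (10 - 5*(-215))) = 1/(17680 + (10 + 1075)) = 1/(17680 + 1085) = 1/18765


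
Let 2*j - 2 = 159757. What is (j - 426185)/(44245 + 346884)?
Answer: -692611/782258 ≈ -0.88540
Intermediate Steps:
j = 159759/2 (j = 1 + (½)*159757 = 1 + 159757/2 = 159759/2 ≈ 79880.)
(j - 426185)/(44245 + 346884) = (159759/2 - 426185)/(44245 + 346884) = -692611/2/391129 = -692611/2*1/391129 = -692611/782258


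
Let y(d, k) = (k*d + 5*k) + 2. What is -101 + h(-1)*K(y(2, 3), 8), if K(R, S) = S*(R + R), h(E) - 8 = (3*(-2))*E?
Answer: 5051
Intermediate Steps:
y(d, k) = 2 + 5*k + d*k (y(d, k) = (d*k + 5*k) + 2 = (5*k + d*k) + 2 = 2 + 5*k + d*k)
h(E) = 8 - 6*E (h(E) = 8 + (3*(-2))*E = 8 - 6*E)
K(R, S) = 2*R*S (K(R, S) = S*(2*R) = 2*R*S)
-101 + h(-1)*K(y(2, 3), 8) = -101 + (8 - 6*(-1))*(2*(2 + 5*3 + 2*3)*8) = -101 + (8 + 6)*(2*(2 + 15 + 6)*8) = -101 + 14*(2*23*8) = -101 + 14*368 = -101 + 5152 = 5051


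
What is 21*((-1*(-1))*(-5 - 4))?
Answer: -189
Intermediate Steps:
21*((-1*(-1))*(-5 - 4)) = 21*(1*(-9)) = 21*(-9) = -189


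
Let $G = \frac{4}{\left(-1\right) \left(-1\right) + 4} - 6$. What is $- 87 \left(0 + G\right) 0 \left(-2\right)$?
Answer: $0$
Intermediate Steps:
$G = - \frac{26}{5}$ ($G = \frac{4}{1 + 4} - 6 = \frac{4}{5} - 6 = - \frac{26}{5} \approx -5.2$)
$- 87 \left(0 + G\right) 0 \left(-2\right) = - 87 \left(0 - \frac{26}{5}\right) 0 \left(-2\right) = - 87 \left(\left(- \frac{26}{5}\right) 0\right) \left(-2\right) = \left(-87\right) 0 \left(-2\right) = 0 \left(-2\right) = 0$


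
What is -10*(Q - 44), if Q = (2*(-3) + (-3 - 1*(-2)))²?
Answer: -50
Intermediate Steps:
Q = 49 (Q = (-6 + (-3 + 2))² = (-6 - 1)² = (-7)² = 49)
-10*(Q - 44) = -10*(49 - 44) = -10*5 = -50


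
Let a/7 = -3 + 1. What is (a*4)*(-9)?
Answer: 504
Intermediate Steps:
a = -14 (a = 7*(-3 + 1) = 7*(-2) = -14)
(a*4)*(-9) = -14*4*(-9) = -56*(-9) = 504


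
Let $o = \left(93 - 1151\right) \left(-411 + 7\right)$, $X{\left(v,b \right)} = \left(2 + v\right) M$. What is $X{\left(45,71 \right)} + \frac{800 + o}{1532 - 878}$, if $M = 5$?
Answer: $\frac{96987}{109} \approx 889.79$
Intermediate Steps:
$X{\left(v,b \right)} = 10 + 5 v$ ($X{\left(v,b \right)} = \left(2 + v\right) 5 = 10 + 5 v$)
$o = 427432$ ($o = \left(-1058\right) \left(-404\right) = 427432$)
$X{\left(45,71 \right)} + \frac{800 + o}{1532 - 878} = \left(10 + 5 \cdot 45\right) + \frac{800 + 427432}{1532 - 878} = \left(10 + 225\right) + \frac{428232}{654} = 235 + 428232 \cdot \frac{1}{654} = 235 + \frac{71372}{109} = \frac{96987}{109}$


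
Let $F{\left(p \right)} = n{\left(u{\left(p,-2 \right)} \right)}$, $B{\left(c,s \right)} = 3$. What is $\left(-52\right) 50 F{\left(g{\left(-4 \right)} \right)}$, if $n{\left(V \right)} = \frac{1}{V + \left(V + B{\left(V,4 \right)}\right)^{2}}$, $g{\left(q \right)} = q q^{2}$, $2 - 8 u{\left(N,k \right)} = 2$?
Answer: $- \frac{2600}{9} \approx -288.89$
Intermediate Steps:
$u{\left(N,k \right)} = 0$ ($u{\left(N,k \right)} = \frac{1}{4} - \frac{1}{4} = 0$)
$g{\left(q \right)} = q^{3}$
$n{\left(V \right)} = \frac{1}{V + \left(3 + V\right)^{2}}$ ($n{\left(V \right)} = \frac{1}{V + \left(V + 3\right)^{2}} = \frac{1}{V + \left(3 + V\right)^{2}}$)
$F{\left(p \right)} = \frac{1}{9}$ ($F{\left(p \right)} = \frac{1}{0 + \left(3 + 0\right)^{2}} = \frac{1}{0 + 3^{2}} = \frac{1}{0 + 9} = \frac{1}{9}$)
$\left(-52\right) 50 F{\left(g{\left(-4 \right)} \right)} = \left(-52\right) 50 \cdot \frac{1}{9} = \left(-2600\right) \frac{1}{9} = - \frac{2600}{9}$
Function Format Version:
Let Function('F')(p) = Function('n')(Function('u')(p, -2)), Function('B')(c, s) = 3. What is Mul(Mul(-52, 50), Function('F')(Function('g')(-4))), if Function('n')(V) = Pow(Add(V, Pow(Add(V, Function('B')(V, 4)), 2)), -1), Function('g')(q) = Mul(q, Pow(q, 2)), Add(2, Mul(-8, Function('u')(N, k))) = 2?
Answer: Rational(-2600, 9) ≈ -288.89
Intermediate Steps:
Function('u')(N, k) = 0 (Function('u')(N, k) = Add(Rational(1, 4), Mul(Rational(-1, 8), 2)) = Add(Rational(1, 4), Rational(-1, 4)) = 0)
Function('g')(q) = Pow(q, 3)
Function('n')(V) = Pow(Add(V, Pow(Add(3, V), 2)), -1) (Function('n')(V) = Pow(Add(V, Pow(Add(V, 3), 2)), -1) = Pow(Add(V, Pow(Add(3, V), 2)), -1))
Function('F')(p) = Rational(1, 9) (Function('F')(p) = Pow(Add(0, Pow(Add(3, 0), 2)), -1) = Pow(Add(0, Pow(3, 2)), -1) = Pow(Add(0, 9), -1) = Pow(9, -1) = Rational(1, 9))
Mul(Mul(-52, 50), Function('F')(Function('g')(-4))) = Mul(Mul(-52, 50), Rational(1, 9)) = Mul(-2600, Rational(1, 9)) = Rational(-2600, 9)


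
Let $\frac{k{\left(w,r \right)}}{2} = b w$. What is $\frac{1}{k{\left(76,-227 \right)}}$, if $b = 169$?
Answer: $\frac{1}{25688} \approx 3.8929 \cdot 10^{-5}$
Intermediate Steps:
$k{\left(w,r \right)} = 338 w$ ($k{\left(w,r \right)} = 2 \cdot 169 w = 338 w$)
$\frac{1}{k{\left(76,-227 \right)}} = \frac{1}{338 \cdot 76} = \frac{1}{25688}$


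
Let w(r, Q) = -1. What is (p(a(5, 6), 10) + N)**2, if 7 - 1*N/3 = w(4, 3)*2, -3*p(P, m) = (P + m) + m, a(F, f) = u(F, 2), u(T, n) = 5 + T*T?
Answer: 961/9 ≈ 106.78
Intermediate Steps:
u(T, n) = 5 + T**2
a(F, f) = 5 + F**2
p(P, m) = -2*m/3 - P/3 (p(P, m) = -((P + m) + m)/3 = -(P + 2*m)/3 = -2*m/3 - P/3)
N = 27 (N = 21 - (-3)*2 = 21 - 3*(-2) = 21 + 6 = 27)
(p(a(5, 6), 10) + N)**2 = ((-2/3*10 - (5 + 5**2)/3) + 27)**2 = ((-20/3 - (5 + 25)/3) + 27)**2 = ((-20/3 - 1/3*30) + 27)**2 = ((-20/3 - 10) + 27)**2 = (-50/3 + 27)**2 = (31/3)**2 = 961/9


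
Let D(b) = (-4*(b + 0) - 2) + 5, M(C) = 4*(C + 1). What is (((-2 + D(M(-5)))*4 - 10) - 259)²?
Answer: 81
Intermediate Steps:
M(C) = 4 + 4*C (M(C) = 4*(1 + C) = 4 + 4*C)
D(b) = 3 - 4*b (D(b) = (-4*b - 2) + 5 = (-2 - 4*b) + 5 = 3 - 4*b)
(((-2 + D(M(-5)))*4 - 10) - 259)² = (((-2 + (3 - 4*(4 + 4*(-5))))*4 - 10) - 259)² = (((-2 + (3 - 4*(4 - 20)))*4 - 10) - 259)² = (((-2 + (3 - 4*(-16)))*4 - 10) - 259)² = (((-2 + (3 + 64))*4 - 10) - 259)² = (((-2 + 67)*4 - 10) - 259)² = ((65*4 - 10) - 259)² = ((260 - 10) - 259)² = (250 - 259)² = (-9)² = 81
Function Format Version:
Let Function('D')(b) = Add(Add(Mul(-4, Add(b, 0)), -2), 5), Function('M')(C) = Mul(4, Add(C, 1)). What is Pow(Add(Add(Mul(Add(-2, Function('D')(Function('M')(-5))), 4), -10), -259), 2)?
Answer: 81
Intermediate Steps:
Function('M')(C) = Add(4, Mul(4, C)) (Function('M')(C) = Mul(4, Add(1, C)) = Add(4, Mul(4, C)))
Function('D')(b) = Add(3, Mul(-4, b)) (Function('D')(b) = Add(Add(Mul(-4, b), -2), 5) = Add(Add(-2, Mul(-4, b)), 5) = Add(3, Mul(-4, b)))
Pow(Add(Add(Mul(Add(-2, Function('D')(Function('M')(-5))), 4), -10), -259), 2) = Pow(Add(Add(Mul(Add(-2, Add(3, Mul(-4, Add(4, Mul(4, -5))))), 4), -10), -259), 2) = Pow(Add(Add(Mul(Add(-2, Add(3, Mul(-4, Add(4, -20)))), 4), -10), -259), 2) = Pow(Add(Add(Mul(Add(-2, Add(3, Mul(-4, -16))), 4), -10), -259), 2) = Pow(Add(Add(Mul(Add(-2, Add(3, 64)), 4), -10), -259), 2) = Pow(Add(Add(Mul(Add(-2, 67), 4), -10), -259), 2) = Pow(Add(Add(Mul(65, 4), -10), -259), 2) = Pow(Add(Add(260, -10), -259), 2) = Pow(Add(250, -259), 2) = Pow(-9, 2) = 81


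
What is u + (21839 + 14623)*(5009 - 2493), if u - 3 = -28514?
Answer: 91709881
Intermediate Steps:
u = -28511 (u = 3 - 28514 = -28511)
u + (21839 + 14623)*(5009 - 2493) = -28511 + (21839 + 14623)*(5009 - 2493) = -28511 + 36462*2516 = -28511 + 91738392 = 91709881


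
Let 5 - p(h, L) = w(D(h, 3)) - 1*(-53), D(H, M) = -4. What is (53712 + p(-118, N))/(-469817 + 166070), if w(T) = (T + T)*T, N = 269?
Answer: -53632/303747 ≈ -0.17657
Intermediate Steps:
w(T) = 2*T² (w(T) = (2*T)*T = 2*T²)
p(h, L) = -80 (p(h, L) = 5 - (2*(-4)² - 1*(-53)) = 5 - (2*16 + 53) = 5 - (32 + 53) = 5 - 1*85 = 5 - 85 = -80)
(53712 + p(-118, N))/(-469817 + 166070) = (53712 - 80)/(-469817 + 166070) = 53632/(-303747) = 53632*(-1/303747) = -53632/303747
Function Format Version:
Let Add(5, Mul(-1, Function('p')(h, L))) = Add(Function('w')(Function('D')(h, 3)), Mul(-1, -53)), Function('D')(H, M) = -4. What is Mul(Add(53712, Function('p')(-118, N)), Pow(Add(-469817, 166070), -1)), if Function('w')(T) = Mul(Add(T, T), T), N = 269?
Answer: Rational(-53632, 303747) ≈ -0.17657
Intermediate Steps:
Function('w')(T) = Mul(2, Pow(T, 2)) (Function('w')(T) = Mul(Mul(2, T), T) = Mul(2, Pow(T, 2)))
Function('p')(h, L) = -80 (Function('p')(h, L) = Add(5, Mul(-1, Add(Mul(2, Pow(-4, 2)), Mul(-1, -53)))) = Add(5, Mul(-1, Add(Mul(2, 16), 53))) = Add(5, Mul(-1, Add(32, 53))) = Add(5, Mul(-1, 85)) = Add(5, -85) = -80)
Mul(Add(53712, Function('p')(-118, N)), Pow(Add(-469817, 166070), -1)) = Mul(Add(53712, -80), Pow(Add(-469817, 166070), -1)) = Mul(53632, Pow(-303747, -1)) = Mul(53632, Rational(-1, 303747)) = Rational(-53632, 303747)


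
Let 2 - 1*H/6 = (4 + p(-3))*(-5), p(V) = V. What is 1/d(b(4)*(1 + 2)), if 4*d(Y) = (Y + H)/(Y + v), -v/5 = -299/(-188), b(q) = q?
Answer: 761/2538 ≈ 0.29984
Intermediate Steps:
H = 42 (H = 12 - 6*(4 - 3)*(-5) = 12 - 6*(-5) = 12 + 30 = 42)
v = -1495/188 (v = -(-1495)/(-188) = -(-1495)*(-1)/188 = -5*299/188 = -1495/188 ≈ -7.9521)
d(Y) = (42 + Y)/(4*(-1495/188 + Y)) (d(Y) = ((Y + 42)/(Y - 1495/188))/4 = ((42 + Y)/(-1495/188 + Y))/4 = (42 + Y)/(4*(-1495/188 + Y)))
1/d(b(4)*(1 + 2)) = 1/(47*(42 + 4*(1 + 2))/(-1495 + 188*(4*(1 + 2)))) = 1/(47*(42 + 4*3)/(-1495 + 188*(4*3))) = 1/(47*(42 + 12)/(-1495 + 188*12)) = 1/(47*54/(-1495 + 2256)) = 1/(47*54/761) = 1/(47*(1/761)*54) = 1/(2538/761) = 761/2538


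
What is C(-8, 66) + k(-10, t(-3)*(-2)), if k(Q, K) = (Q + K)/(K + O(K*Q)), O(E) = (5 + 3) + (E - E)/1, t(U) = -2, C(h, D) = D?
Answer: 131/2 ≈ 65.500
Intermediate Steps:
O(E) = 8 (O(E) = 8 + 0*1 = 8 + 0 = 8)
k(Q, K) = (K + Q)/(8 + K) (k(Q, K) = (Q + K)/(K + 8) = (K + Q)/(8 + K))
C(-8, 66) + k(-10, t(-3)*(-2)) = 66 + (-2*(-2) - 10)/(8 - 2*(-2)) = 66 + (4 - 10)/(8 + 4) = 66 - 6/12 = 66 + (1/12)*(-6) = 66 - ½ = 131/2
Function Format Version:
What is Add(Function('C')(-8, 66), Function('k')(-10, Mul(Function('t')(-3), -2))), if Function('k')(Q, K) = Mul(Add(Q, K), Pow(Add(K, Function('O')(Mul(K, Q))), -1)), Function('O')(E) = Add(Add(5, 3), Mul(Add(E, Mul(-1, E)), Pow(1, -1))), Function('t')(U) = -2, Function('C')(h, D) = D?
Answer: Rational(131, 2) ≈ 65.500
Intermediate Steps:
Function('O')(E) = 8 (Function('O')(E) = Add(8, Mul(0, 1)) = Add(8, 0) = 8)
Function('k')(Q, K) = Mul(Pow(Add(8, K), -1), Add(K, Q)) (Function('k')(Q, K) = Mul(Add(Q, K), Pow(Add(K, 8), -1)) = Mul(Add(K, Q), Pow(Add(8, K), -1)) = Mul(Pow(Add(8, K), -1), Add(K, Q)))
Add(Function('C')(-8, 66), Function('k')(-10, Mul(Function('t')(-3), -2))) = Add(66, Mul(Pow(Add(8, Mul(-2, -2)), -1), Add(Mul(-2, -2), -10))) = Add(66, Mul(Pow(Add(8, 4), -1), Add(4, -10))) = Add(66, Mul(Pow(12, -1), -6)) = Add(66, Mul(Rational(1, 12), -6)) = Add(66, Rational(-1, 2)) = Rational(131, 2)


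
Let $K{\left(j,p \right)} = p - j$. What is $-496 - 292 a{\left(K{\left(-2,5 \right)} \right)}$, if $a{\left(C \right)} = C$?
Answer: $-2540$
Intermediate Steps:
$-496 - 292 a{\left(K{\left(-2,5 \right)} \right)} = -496 - 292 \left(5 - -2\right) = -496 - 292 \left(5 + 2\right) = -496 - 2044 = -2540$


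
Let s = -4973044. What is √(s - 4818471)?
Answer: I*√9791515 ≈ 3129.1*I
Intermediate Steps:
√(s - 4818471) = √(-4973044 - 4818471) = √(-9791515) = I*√9791515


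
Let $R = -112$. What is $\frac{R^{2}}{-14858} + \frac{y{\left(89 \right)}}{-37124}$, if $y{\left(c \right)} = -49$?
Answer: $- \frac{232477707}{275794196} \approx -0.84294$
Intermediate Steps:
$\frac{R^{2}}{-14858} + \frac{y{\left(89 \right)}}{-37124} = \frac{\left(-112\right)^{2}}{-14858} - \frac{49}{-37124} = 12544 \left(- \frac{1}{14858}\right) - - \frac{49}{37124} = - \frac{6272}{7429} + \frac{49}{37124} = - \frac{232477707}{275794196}$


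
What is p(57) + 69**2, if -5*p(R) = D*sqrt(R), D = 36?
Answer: 4761 - 36*sqrt(57)/5 ≈ 4706.6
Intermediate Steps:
p(R) = -36*sqrt(R)/5
p(57) + 69**2 = -36*sqrt(57)/5 + 69**2 = -36*sqrt(57)/5 + 4761 = 4761 - 36*sqrt(57)/5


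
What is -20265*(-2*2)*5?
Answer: 405300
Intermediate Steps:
-20265*(-2*2)*5 = -(-81060)*5 = -20265*(-20) = 405300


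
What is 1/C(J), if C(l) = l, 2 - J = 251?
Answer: -1/249 ≈ -0.0040161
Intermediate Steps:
J = -249 (J = 2 - 1*251 = 2 - 251 = -249)
1/C(J) = 1/(-249) = -1/249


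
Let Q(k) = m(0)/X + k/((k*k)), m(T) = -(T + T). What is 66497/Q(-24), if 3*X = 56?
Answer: -1595928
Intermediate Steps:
X = 56/3 (X = (1/3)*56 = 56/3 ≈ 18.667)
m(T) = -2*T
Q(k) = 1/k (Q(k) = (-2*0)/(56/3) + k/((k*k)) = 0*(3/56) + k/(k**2) = 0 + k/k**2 = 0 + 1/k = 1/k)
66497/Q(-24) = 66497/(1/(-24)) = 66497/(-1/24) = 66497*(-24) = -1595928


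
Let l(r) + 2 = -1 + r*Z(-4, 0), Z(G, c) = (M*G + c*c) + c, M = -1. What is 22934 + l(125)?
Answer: 23431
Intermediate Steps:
Z(G, c) = c + c**2 - G (Z(G, c) = (-G + c*c) + c = (-G + c**2) + c = (c**2 - G) + c = c + c**2 - G)
l(r) = -3 + 4*r (l(r) = -2 + (-1 + r*(0 + 0**2 - 1*(-4))) = -2 + (-1 + r*(0 + 0 + 4)) = -2 + (-1 + r*4) = -2 + (-1 + 4*r) = -3 + 4*r)
22934 + l(125) = 22934 + (-3 + 4*125) = 22934 + (-3 + 500) = 22934 + 497 = 23431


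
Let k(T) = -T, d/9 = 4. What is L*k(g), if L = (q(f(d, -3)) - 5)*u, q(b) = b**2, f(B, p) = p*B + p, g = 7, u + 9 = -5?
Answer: 1206968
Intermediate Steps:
u = -14 (u = -9 - 5 = -14)
d = 36 (d = 9*4 = 36)
f(B, p) = p + B*p (f(B, p) = B*p + p = p + B*p)
L = -172424 (L = ((-3*(1 + 36))**2 - 5)*(-14) = ((-3*37)**2 - 5)*(-14) = ((-111)**2 - 5)*(-14) = (12321 - 5)*(-14) = 12316*(-14) = -172424)
L*k(g) = -(-172424)*7 = -172424*(-7) = 1206968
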